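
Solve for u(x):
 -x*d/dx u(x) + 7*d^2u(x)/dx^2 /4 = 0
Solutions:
 u(x) = C1 + C2*erfi(sqrt(14)*x/7)


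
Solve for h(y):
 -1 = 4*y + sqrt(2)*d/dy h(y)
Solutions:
 h(y) = C1 - sqrt(2)*y^2 - sqrt(2)*y/2


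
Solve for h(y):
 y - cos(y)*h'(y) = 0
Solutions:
 h(y) = C1 + Integral(y/cos(y), y)


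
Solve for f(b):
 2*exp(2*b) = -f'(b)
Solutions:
 f(b) = C1 - exp(2*b)


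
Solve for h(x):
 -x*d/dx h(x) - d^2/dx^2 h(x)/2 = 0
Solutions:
 h(x) = C1 + C2*erf(x)


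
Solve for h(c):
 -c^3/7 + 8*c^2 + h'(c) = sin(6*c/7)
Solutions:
 h(c) = C1 + c^4/28 - 8*c^3/3 - 7*cos(6*c/7)/6


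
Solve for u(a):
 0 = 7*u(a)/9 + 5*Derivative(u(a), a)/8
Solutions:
 u(a) = C1*exp(-56*a/45)


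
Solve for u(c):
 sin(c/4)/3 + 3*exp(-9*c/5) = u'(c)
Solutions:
 u(c) = C1 - 4*cos(c/4)/3 - 5*exp(-9*c/5)/3


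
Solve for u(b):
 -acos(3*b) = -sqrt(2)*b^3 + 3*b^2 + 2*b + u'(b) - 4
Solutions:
 u(b) = C1 + sqrt(2)*b^4/4 - b^3 - b^2 - b*acos(3*b) + 4*b + sqrt(1 - 9*b^2)/3


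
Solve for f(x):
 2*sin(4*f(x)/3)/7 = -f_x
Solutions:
 2*x/7 + 3*log(cos(4*f(x)/3) - 1)/8 - 3*log(cos(4*f(x)/3) + 1)/8 = C1


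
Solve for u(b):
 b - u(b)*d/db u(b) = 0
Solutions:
 u(b) = -sqrt(C1 + b^2)
 u(b) = sqrt(C1 + b^2)


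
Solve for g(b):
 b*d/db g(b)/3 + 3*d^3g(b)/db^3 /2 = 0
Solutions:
 g(b) = C1 + Integral(C2*airyai(-6^(1/3)*b/3) + C3*airybi(-6^(1/3)*b/3), b)


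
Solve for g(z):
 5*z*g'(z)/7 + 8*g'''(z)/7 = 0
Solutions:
 g(z) = C1 + Integral(C2*airyai(-5^(1/3)*z/2) + C3*airybi(-5^(1/3)*z/2), z)


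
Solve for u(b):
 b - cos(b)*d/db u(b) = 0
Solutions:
 u(b) = C1 + Integral(b/cos(b), b)


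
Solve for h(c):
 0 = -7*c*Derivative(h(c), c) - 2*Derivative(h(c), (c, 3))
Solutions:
 h(c) = C1 + Integral(C2*airyai(-2^(2/3)*7^(1/3)*c/2) + C3*airybi(-2^(2/3)*7^(1/3)*c/2), c)


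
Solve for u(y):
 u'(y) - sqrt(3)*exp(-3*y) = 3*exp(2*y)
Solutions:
 u(y) = C1 + 3*exp(2*y)/2 - sqrt(3)*exp(-3*y)/3


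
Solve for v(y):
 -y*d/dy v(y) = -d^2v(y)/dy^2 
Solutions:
 v(y) = C1 + C2*erfi(sqrt(2)*y/2)


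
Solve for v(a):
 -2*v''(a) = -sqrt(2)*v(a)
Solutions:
 v(a) = C1*exp(-2^(3/4)*a/2) + C2*exp(2^(3/4)*a/2)


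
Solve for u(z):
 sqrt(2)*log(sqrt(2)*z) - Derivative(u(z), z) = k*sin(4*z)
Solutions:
 u(z) = C1 + k*cos(4*z)/4 + sqrt(2)*z*(log(z) - 1) + sqrt(2)*z*log(2)/2


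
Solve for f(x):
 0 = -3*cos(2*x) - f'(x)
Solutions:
 f(x) = C1 - 3*sin(2*x)/2


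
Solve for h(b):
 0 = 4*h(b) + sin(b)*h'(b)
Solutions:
 h(b) = C1*(cos(b)^2 + 2*cos(b) + 1)/(cos(b)^2 - 2*cos(b) + 1)


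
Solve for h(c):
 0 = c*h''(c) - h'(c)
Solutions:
 h(c) = C1 + C2*c^2


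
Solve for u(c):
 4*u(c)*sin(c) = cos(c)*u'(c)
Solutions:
 u(c) = C1/cos(c)^4


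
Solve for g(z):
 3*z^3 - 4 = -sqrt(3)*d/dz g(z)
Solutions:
 g(z) = C1 - sqrt(3)*z^4/4 + 4*sqrt(3)*z/3


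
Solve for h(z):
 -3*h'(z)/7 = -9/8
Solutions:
 h(z) = C1 + 21*z/8


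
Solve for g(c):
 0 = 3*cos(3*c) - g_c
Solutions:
 g(c) = C1 + sin(3*c)


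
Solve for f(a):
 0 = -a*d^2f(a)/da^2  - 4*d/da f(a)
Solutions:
 f(a) = C1 + C2/a^3


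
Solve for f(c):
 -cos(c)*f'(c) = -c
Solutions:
 f(c) = C1 + Integral(c/cos(c), c)


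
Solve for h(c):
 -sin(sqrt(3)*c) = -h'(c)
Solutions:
 h(c) = C1 - sqrt(3)*cos(sqrt(3)*c)/3


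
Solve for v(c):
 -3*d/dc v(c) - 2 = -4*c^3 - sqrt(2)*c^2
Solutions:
 v(c) = C1 + c^4/3 + sqrt(2)*c^3/9 - 2*c/3


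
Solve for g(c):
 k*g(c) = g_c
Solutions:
 g(c) = C1*exp(c*k)


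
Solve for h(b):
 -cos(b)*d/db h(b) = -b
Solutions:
 h(b) = C1 + Integral(b/cos(b), b)


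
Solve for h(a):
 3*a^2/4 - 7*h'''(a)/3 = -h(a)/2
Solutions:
 h(a) = C3*exp(14^(2/3)*3^(1/3)*a/14) - 3*a^2/2 + (C1*sin(14^(2/3)*3^(5/6)*a/28) + C2*cos(14^(2/3)*3^(5/6)*a/28))*exp(-14^(2/3)*3^(1/3)*a/28)


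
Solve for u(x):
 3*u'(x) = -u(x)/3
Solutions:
 u(x) = C1*exp(-x/9)


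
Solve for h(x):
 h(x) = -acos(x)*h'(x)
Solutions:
 h(x) = C1*exp(-Integral(1/acos(x), x))


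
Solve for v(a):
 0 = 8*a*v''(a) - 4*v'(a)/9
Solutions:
 v(a) = C1 + C2*a^(19/18)


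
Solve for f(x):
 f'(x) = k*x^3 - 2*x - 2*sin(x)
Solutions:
 f(x) = C1 + k*x^4/4 - x^2 + 2*cos(x)


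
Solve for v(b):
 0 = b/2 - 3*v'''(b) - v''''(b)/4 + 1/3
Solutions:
 v(b) = C1 + C2*b + C3*b^2 + C4*exp(-12*b) + b^4/144 + 7*b^3/432


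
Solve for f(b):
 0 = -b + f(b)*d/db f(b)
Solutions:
 f(b) = -sqrt(C1 + b^2)
 f(b) = sqrt(C1 + b^2)


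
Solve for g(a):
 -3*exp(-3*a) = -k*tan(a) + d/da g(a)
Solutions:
 g(a) = C1 + k*log(tan(a)^2 + 1)/2 + exp(-3*a)


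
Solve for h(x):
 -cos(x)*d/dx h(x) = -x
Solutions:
 h(x) = C1 + Integral(x/cos(x), x)


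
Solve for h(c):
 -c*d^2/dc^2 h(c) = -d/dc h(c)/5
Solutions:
 h(c) = C1 + C2*c^(6/5)


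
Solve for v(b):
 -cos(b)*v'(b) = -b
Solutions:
 v(b) = C1 + Integral(b/cos(b), b)


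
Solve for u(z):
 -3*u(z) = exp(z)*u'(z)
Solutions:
 u(z) = C1*exp(3*exp(-z))


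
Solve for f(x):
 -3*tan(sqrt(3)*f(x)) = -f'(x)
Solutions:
 f(x) = sqrt(3)*(pi - asin(C1*exp(3*sqrt(3)*x)))/3
 f(x) = sqrt(3)*asin(C1*exp(3*sqrt(3)*x))/3


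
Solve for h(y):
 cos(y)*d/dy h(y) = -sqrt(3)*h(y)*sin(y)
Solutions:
 h(y) = C1*cos(y)^(sqrt(3))


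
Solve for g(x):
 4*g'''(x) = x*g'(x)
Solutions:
 g(x) = C1 + Integral(C2*airyai(2^(1/3)*x/2) + C3*airybi(2^(1/3)*x/2), x)


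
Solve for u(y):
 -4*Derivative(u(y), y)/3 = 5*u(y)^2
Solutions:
 u(y) = 4/(C1 + 15*y)


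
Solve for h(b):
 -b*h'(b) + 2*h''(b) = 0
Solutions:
 h(b) = C1 + C2*erfi(b/2)


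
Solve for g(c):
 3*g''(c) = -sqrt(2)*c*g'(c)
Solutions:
 g(c) = C1 + C2*erf(2^(3/4)*sqrt(3)*c/6)


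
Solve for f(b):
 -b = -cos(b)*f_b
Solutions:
 f(b) = C1 + Integral(b/cos(b), b)


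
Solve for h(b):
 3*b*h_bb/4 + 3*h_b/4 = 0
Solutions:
 h(b) = C1 + C2*log(b)


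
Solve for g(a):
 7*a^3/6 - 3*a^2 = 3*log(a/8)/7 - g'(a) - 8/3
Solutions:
 g(a) = C1 - 7*a^4/24 + a^3 + 3*a*log(a)/7 - 65*a/21 - 9*a*log(2)/7


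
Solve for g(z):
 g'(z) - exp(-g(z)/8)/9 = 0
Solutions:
 g(z) = 8*log(C1 + z/72)


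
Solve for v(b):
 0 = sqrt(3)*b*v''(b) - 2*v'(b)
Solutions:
 v(b) = C1 + C2*b^(1 + 2*sqrt(3)/3)


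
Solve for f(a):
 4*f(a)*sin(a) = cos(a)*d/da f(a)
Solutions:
 f(a) = C1/cos(a)^4


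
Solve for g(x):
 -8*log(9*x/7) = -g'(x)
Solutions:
 g(x) = C1 + 8*x*log(x) - 8*x + x*log(43046721/5764801)


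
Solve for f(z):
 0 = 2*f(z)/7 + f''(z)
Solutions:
 f(z) = C1*sin(sqrt(14)*z/7) + C2*cos(sqrt(14)*z/7)


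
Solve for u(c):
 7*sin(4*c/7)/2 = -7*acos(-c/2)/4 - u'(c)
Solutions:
 u(c) = C1 - 7*c*acos(-c/2)/4 - 7*sqrt(4 - c^2)/4 + 49*cos(4*c/7)/8


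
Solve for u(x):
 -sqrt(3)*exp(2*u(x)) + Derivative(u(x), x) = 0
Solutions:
 u(x) = log(-sqrt(-1/(C1 + sqrt(3)*x))) - log(2)/2
 u(x) = log(-1/(C1 + sqrt(3)*x))/2 - log(2)/2


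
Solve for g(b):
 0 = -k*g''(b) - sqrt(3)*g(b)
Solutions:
 g(b) = C1*exp(-3^(1/4)*b*sqrt(-1/k)) + C2*exp(3^(1/4)*b*sqrt(-1/k))


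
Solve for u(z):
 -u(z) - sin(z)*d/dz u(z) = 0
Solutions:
 u(z) = C1*sqrt(cos(z) + 1)/sqrt(cos(z) - 1)


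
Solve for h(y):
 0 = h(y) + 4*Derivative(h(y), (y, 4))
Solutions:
 h(y) = (C1*sin(y/2) + C2*cos(y/2))*exp(-y/2) + (C3*sin(y/2) + C4*cos(y/2))*exp(y/2)


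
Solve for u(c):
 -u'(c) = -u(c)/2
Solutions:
 u(c) = C1*exp(c/2)


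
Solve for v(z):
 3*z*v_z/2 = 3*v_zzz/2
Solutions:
 v(z) = C1 + Integral(C2*airyai(z) + C3*airybi(z), z)


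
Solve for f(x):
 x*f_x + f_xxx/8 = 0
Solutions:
 f(x) = C1 + Integral(C2*airyai(-2*x) + C3*airybi(-2*x), x)


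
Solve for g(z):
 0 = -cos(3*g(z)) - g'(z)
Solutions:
 g(z) = -asin((C1 + exp(6*z))/(C1 - exp(6*z)))/3 + pi/3
 g(z) = asin((C1 + exp(6*z))/(C1 - exp(6*z)))/3


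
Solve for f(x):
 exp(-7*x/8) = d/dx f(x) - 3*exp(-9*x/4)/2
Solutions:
 f(x) = C1 - 2*exp(-9*x/4)/3 - 8*exp(-7*x/8)/7


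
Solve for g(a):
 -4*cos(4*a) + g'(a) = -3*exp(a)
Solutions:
 g(a) = C1 - 3*exp(a) + sin(4*a)


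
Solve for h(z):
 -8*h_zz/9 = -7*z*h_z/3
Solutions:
 h(z) = C1 + C2*erfi(sqrt(21)*z/4)


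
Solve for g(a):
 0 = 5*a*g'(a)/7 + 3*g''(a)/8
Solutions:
 g(a) = C1 + C2*erf(2*sqrt(105)*a/21)


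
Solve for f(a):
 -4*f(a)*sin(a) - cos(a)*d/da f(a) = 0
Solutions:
 f(a) = C1*cos(a)^4


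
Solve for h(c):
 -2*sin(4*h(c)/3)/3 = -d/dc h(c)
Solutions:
 -2*c/3 + 3*log(cos(4*h(c)/3) - 1)/8 - 3*log(cos(4*h(c)/3) + 1)/8 = C1


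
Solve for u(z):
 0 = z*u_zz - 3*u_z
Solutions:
 u(z) = C1 + C2*z^4


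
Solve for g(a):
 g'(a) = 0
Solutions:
 g(a) = C1


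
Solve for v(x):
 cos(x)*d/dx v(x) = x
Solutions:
 v(x) = C1 + Integral(x/cos(x), x)


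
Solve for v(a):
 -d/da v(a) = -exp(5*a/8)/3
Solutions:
 v(a) = C1 + 8*exp(5*a/8)/15


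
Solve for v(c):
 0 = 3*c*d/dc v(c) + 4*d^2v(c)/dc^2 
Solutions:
 v(c) = C1 + C2*erf(sqrt(6)*c/4)


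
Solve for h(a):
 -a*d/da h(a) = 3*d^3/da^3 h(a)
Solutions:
 h(a) = C1 + Integral(C2*airyai(-3^(2/3)*a/3) + C3*airybi(-3^(2/3)*a/3), a)


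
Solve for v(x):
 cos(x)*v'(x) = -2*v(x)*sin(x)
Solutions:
 v(x) = C1*cos(x)^2


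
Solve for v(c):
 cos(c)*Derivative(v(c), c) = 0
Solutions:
 v(c) = C1


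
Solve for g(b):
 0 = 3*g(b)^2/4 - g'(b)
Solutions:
 g(b) = -4/(C1 + 3*b)


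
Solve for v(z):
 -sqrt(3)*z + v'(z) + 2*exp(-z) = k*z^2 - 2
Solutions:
 v(z) = C1 + k*z^3/3 + sqrt(3)*z^2/2 - 2*z + 2*exp(-z)


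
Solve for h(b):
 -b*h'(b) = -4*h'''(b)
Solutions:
 h(b) = C1 + Integral(C2*airyai(2^(1/3)*b/2) + C3*airybi(2^(1/3)*b/2), b)


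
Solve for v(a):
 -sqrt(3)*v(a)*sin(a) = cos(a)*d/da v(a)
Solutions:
 v(a) = C1*cos(a)^(sqrt(3))


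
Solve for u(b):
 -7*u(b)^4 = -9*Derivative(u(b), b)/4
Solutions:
 u(b) = 3^(1/3)*(-1/(C1 + 28*b))^(1/3)
 u(b) = (-1/(C1 + 28*b))^(1/3)*(-3^(1/3) - 3^(5/6)*I)/2
 u(b) = (-1/(C1 + 28*b))^(1/3)*(-3^(1/3) + 3^(5/6)*I)/2


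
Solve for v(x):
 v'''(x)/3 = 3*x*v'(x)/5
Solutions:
 v(x) = C1 + Integral(C2*airyai(15^(2/3)*x/5) + C3*airybi(15^(2/3)*x/5), x)


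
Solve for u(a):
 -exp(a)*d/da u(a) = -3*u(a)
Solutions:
 u(a) = C1*exp(-3*exp(-a))


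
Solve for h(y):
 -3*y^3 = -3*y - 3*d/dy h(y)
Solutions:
 h(y) = C1 + y^4/4 - y^2/2


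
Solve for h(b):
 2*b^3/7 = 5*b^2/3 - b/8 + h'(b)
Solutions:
 h(b) = C1 + b^4/14 - 5*b^3/9 + b^2/16


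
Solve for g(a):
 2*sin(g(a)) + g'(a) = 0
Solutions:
 g(a) = -acos((-C1 - exp(4*a))/(C1 - exp(4*a))) + 2*pi
 g(a) = acos((-C1 - exp(4*a))/(C1 - exp(4*a)))


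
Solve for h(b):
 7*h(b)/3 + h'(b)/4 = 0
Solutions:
 h(b) = C1*exp(-28*b/3)


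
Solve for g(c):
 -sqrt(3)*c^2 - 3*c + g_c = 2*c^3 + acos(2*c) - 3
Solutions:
 g(c) = C1 + c^4/2 + sqrt(3)*c^3/3 + 3*c^2/2 + c*acos(2*c) - 3*c - sqrt(1 - 4*c^2)/2


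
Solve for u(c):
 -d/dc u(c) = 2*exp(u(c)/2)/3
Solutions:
 u(c) = 2*log(1/(C1 + 2*c)) + 2*log(6)


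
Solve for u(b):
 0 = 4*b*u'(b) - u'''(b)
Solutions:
 u(b) = C1 + Integral(C2*airyai(2^(2/3)*b) + C3*airybi(2^(2/3)*b), b)


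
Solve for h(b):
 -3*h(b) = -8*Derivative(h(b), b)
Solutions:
 h(b) = C1*exp(3*b/8)


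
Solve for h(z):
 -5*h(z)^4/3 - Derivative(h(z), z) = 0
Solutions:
 h(z) = (-1 - sqrt(3)*I)*(1/(C1 + 5*z))^(1/3)/2
 h(z) = (-1 + sqrt(3)*I)*(1/(C1 + 5*z))^(1/3)/2
 h(z) = (1/(C1 + 5*z))^(1/3)


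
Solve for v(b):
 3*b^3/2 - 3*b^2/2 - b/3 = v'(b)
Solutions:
 v(b) = C1 + 3*b^4/8 - b^3/2 - b^2/6


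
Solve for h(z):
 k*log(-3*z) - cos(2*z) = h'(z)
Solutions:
 h(z) = C1 + k*z*(log(-z) - 1) + k*z*log(3) - sin(2*z)/2


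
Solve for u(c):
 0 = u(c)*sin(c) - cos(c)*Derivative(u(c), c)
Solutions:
 u(c) = C1/cos(c)


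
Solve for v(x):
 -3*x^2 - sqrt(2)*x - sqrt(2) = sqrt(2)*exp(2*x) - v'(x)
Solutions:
 v(x) = C1 + x^3 + sqrt(2)*x^2/2 + sqrt(2)*x + sqrt(2)*exp(2*x)/2


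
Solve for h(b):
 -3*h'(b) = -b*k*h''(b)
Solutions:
 h(b) = C1 + b^(((re(k) + 3)*re(k) + im(k)^2)/(re(k)^2 + im(k)^2))*(C2*sin(3*log(b)*Abs(im(k))/(re(k)^2 + im(k)^2)) + C3*cos(3*log(b)*im(k)/(re(k)^2 + im(k)^2)))


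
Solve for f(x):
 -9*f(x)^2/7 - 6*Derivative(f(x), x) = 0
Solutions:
 f(x) = 14/(C1 + 3*x)


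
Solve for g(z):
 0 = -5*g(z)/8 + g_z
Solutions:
 g(z) = C1*exp(5*z/8)


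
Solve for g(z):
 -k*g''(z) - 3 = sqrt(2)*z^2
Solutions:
 g(z) = C1 + C2*z - sqrt(2)*z^4/(12*k) - 3*z^2/(2*k)


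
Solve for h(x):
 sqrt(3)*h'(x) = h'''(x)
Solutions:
 h(x) = C1 + C2*exp(-3^(1/4)*x) + C3*exp(3^(1/4)*x)


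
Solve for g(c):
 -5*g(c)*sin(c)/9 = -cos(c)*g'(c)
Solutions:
 g(c) = C1/cos(c)^(5/9)


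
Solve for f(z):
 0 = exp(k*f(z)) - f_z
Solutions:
 f(z) = Piecewise((log(-1/(C1*k + k*z))/k, Ne(k, 0)), (nan, True))
 f(z) = Piecewise((C1 + z, Eq(k, 0)), (nan, True))


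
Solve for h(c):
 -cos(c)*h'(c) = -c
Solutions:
 h(c) = C1 + Integral(c/cos(c), c)


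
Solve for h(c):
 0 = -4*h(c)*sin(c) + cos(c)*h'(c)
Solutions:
 h(c) = C1/cos(c)^4


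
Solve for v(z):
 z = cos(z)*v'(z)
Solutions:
 v(z) = C1 + Integral(z/cos(z), z)


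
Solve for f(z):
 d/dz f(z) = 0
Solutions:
 f(z) = C1


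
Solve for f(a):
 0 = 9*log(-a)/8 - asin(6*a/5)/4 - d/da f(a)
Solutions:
 f(a) = C1 + 9*a*log(-a)/8 - a*asin(6*a/5)/4 - 9*a/8 - sqrt(25 - 36*a^2)/24


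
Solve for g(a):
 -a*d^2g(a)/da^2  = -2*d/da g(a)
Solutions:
 g(a) = C1 + C2*a^3


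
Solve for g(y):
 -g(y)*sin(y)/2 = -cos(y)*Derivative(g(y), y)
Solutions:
 g(y) = C1/sqrt(cos(y))


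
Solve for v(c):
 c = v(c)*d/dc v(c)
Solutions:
 v(c) = -sqrt(C1 + c^2)
 v(c) = sqrt(C1 + c^2)


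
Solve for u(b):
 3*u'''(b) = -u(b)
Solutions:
 u(b) = C3*exp(-3^(2/3)*b/3) + (C1*sin(3^(1/6)*b/2) + C2*cos(3^(1/6)*b/2))*exp(3^(2/3)*b/6)


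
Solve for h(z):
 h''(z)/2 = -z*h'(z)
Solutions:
 h(z) = C1 + C2*erf(z)


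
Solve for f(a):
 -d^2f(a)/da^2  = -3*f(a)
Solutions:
 f(a) = C1*exp(-sqrt(3)*a) + C2*exp(sqrt(3)*a)


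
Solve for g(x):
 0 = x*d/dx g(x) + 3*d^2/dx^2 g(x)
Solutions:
 g(x) = C1 + C2*erf(sqrt(6)*x/6)


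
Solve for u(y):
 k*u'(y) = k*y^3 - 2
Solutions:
 u(y) = C1 + y^4/4 - 2*y/k


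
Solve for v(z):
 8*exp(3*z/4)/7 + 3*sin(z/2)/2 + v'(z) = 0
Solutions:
 v(z) = C1 - 32*exp(3*z/4)/21 + 3*cos(z/2)


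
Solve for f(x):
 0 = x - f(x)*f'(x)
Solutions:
 f(x) = -sqrt(C1 + x^2)
 f(x) = sqrt(C1 + x^2)


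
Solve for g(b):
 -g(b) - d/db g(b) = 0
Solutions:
 g(b) = C1*exp(-b)


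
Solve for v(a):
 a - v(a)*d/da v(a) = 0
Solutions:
 v(a) = -sqrt(C1 + a^2)
 v(a) = sqrt(C1 + a^2)


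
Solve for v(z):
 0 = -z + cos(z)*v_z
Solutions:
 v(z) = C1 + Integral(z/cos(z), z)


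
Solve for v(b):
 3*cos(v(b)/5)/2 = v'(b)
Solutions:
 -3*b/2 - 5*log(sin(v(b)/5) - 1)/2 + 5*log(sin(v(b)/5) + 1)/2 = C1


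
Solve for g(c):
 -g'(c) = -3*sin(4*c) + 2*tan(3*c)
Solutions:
 g(c) = C1 + 2*log(cos(3*c))/3 - 3*cos(4*c)/4


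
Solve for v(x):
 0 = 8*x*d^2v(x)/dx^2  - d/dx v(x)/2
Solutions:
 v(x) = C1 + C2*x^(17/16)


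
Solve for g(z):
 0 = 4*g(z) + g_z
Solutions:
 g(z) = C1*exp(-4*z)


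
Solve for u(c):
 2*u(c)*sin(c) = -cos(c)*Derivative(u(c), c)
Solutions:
 u(c) = C1*cos(c)^2


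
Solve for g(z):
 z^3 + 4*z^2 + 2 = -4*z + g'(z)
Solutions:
 g(z) = C1 + z^4/4 + 4*z^3/3 + 2*z^2 + 2*z


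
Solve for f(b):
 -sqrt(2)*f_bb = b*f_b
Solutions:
 f(b) = C1 + C2*erf(2^(1/4)*b/2)


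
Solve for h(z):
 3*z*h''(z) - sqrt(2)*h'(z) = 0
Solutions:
 h(z) = C1 + C2*z^(sqrt(2)/3 + 1)


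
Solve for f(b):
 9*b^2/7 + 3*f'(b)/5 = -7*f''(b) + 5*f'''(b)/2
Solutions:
 f(b) = C1 + C2*exp(b*(7 - sqrt(55))/5) + C3*exp(b*(7 + sqrt(55))/5) - 5*b^3/7 + 25*b^2 - 12625*b/21


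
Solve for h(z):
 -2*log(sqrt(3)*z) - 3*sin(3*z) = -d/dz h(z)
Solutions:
 h(z) = C1 + 2*z*log(z) - 2*z + z*log(3) - cos(3*z)


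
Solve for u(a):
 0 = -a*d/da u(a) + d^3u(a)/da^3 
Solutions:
 u(a) = C1 + Integral(C2*airyai(a) + C3*airybi(a), a)


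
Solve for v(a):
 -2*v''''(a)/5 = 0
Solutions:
 v(a) = C1 + C2*a + C3*a^2 + C4*a^3


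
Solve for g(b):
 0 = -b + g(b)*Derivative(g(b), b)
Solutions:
 g(b) = -sqrt(C1 + b^2)
 g(b) = sqrt(C1 + b^2)


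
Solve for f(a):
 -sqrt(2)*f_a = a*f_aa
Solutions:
 f(a) = C1 + C2*a^(1 - sqrt(2))


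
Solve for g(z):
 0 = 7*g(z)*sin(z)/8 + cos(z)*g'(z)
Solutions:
 g(z) = C1*cos(z)^(7/8)


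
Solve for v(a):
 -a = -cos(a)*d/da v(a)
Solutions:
 v(a) = C1 + Integral(a/cos(a), a)


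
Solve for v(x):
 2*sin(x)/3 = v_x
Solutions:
 v(x) = C1 - 2*cos(x)/3


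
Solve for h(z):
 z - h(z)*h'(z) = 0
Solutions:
 h(z) = -sqrt(C1 + z^2)
 h(z) = sqrt(C1 + z^2)


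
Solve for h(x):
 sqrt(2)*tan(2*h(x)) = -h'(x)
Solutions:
 h(x) = -asin(C1*exp(-2*sqrt(2)*x))/2 + pi/2
 h(x) = asin(C1*exp(-2*sqrt(2)*x))/2


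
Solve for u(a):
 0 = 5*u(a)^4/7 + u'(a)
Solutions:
 u(a) = 7^(1/3)*(1/(C1 + 15*a))^(1/3)
 u(a) = 7^(1/3)*(-3^(2/3) - 3*3^(1/6)*I)*(1/(C1 + 5*a))^(1/3)/6
 u(a) = 7^(1/3)*(-3^(2/3) + 3*3^(1/6)*I)*(1/(C1 + 5*a))^(1/3)/6


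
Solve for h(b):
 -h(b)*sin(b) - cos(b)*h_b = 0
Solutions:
 h(b) = C1*cos(b)


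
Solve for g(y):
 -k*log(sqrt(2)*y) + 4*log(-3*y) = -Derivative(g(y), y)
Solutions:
 g(y) = C1 + y*(k - 4)*log(y) + y*(-k + k*log(2)/2 - 4*log(3) + 4 - 4*I*pi)


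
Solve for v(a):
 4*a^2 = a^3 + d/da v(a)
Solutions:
 v(a) = C1 - a^4/4 + 4*a^3/3


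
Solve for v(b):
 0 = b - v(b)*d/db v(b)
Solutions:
 v(b) = -sqrt(C1 + b^2)
 v(b) = sqrt(C1 + b^2)


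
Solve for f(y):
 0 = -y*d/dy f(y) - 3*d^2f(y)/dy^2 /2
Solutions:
 f(y) = C1 + C2*erf(sqrt(3)*y/3)


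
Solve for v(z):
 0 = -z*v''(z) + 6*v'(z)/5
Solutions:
 v(z) = C1 + C2*z^(11/5)


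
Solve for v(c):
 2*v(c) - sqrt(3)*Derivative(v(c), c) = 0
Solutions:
 v(c) = C1*exp(2*sqrt(3)*c/3)


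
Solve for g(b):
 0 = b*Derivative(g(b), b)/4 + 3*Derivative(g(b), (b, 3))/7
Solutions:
 g(b) = C1 + Integral(C2*airyai(-126^(1/3)*b/6) + C3*airybi(-126^(1/3)*b/6), b)


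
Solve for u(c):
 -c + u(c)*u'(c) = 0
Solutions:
 u(c) = -sqrt(C1 + c^2)
 u(c) = sqrt(C1 + c^2)


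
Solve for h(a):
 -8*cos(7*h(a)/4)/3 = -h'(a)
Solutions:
 -8*a/3 - 2*log(sin(7*h(a)/4) - 1)/7 + 2*log(sin(7*h(a)/4) + 1)/7 = C1


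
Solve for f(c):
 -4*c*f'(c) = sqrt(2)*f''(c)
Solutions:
 f(c) = C1 + C2*erf(2^(1/4)*c)


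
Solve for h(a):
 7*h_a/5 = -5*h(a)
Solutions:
 h(a) = C1*exp(-25*a/7)


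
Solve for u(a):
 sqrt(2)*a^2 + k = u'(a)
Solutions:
 u(a) = C1 + sqrt(2)*a^3/3 + a*k


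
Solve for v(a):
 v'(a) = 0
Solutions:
 v(a) = C1


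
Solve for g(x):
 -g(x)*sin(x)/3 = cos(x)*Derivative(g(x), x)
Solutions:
 g(x) = C1*cos(x)^(1/3)


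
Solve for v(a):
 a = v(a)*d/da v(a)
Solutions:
 v(a) = -sqrt(C1 + a^2)
 v(a) = sqrt(C1 + a^2)


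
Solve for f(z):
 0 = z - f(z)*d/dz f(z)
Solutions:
 f(z) = -sqrt(C1 + z^2)
 f(z) = sqrt(C1 + z^2)


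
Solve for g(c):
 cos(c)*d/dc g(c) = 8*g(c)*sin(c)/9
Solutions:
 g(c) = C1/cos(c)^(8/9)


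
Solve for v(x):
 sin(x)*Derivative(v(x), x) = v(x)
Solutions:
 v(x) = C1*sqrt(cos(x) - 1)/sqrt(cos(x) + 1)


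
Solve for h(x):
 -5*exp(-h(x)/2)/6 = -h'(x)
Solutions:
 h(x) = 2*log(C1 + 5*x/12)


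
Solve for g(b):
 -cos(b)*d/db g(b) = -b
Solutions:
 g(b) = C1 + Integral(b/cos(b), b)


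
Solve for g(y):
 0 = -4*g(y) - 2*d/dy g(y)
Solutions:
 g(y) = C1*exp(-2*y)


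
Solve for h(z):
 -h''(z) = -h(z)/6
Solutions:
 h(z) = C1*exp(-sqrt(6)*z/6) + C2*exp(sqrt(6)*z/6)


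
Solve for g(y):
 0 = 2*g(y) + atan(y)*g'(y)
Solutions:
 g(y) = C1*exp(-2*Integral(1/atan(y), y))


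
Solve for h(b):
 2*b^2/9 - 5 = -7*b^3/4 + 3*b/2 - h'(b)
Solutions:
 h(b) = C1 - 7*b^4/16 - 2*b^3/27 + 3*b^2/4 + 5*b


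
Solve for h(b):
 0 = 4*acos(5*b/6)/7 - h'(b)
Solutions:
 h(b) = C1 + 4*b*acos(5*b/6)/7 - 4*sqrt(36 - 25*b^2)/35


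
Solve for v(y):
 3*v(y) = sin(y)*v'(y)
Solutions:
 v(y) = C1*(cos(y) - 1)^(3/2)/(cos(y) + 1)^(3/2)


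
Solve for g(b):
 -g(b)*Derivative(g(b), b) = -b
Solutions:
 g(b) = -sqrt(C1 + b^2)
 g(b) = sqrt(C1 + b^2)


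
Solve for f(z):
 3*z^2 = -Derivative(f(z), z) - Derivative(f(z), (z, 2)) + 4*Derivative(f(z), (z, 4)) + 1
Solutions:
 f(z) = C1 + C2*exp(-3^(1/3)*z*(3^(1/3)/(sqrt(78) + 9)^(1/3) + (sqrt(78) + 9)^(1/3))/12)*sin(3^(1/6)*z*(-3^(2/3)*(sqrt(78) + 9)^(1/3) + 3/(sqrt(78) + 9)^(1/3))/12) + C3*exp(-3^(1/3)*z*(3^(1/3)/(sqrt(78) + 9)^(1/3) + (sqrt(78) + 9)^(1/3))/12)*cos(3^(1/6)*z*(-3^(2/3)*(sqrt(78) + 9)^(1/3) + 3/(sqrt(78) + 9)^(1/3))/12) + C4*exp(3^(1/3)*z*(3^(1/3)/(sqrt(78) + 9)^(1/3) + (sqrt(78) + 9)^(1/3))/6) - z^3 + 3*z^2 - 5*z


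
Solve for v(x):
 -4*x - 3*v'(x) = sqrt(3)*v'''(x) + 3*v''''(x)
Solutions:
 v(x) = C1 + C2*exp(x*(-4*sqrt(3) + 2*18^(1/3)/(2*sqrt(3) + 243 + sqrt(-12 + (2*sqrt(3) + 243)^2))^(1/3) + 12^(1/3)*(2*sqrt(3) + 243 + sqrt(-12 + (2*sqrt(3) + 243)^2))^(1/3))/36)*sin(2^(1/3)*3^(1/6)*x*(-2^(1/3)*3^(2/3)*(2*sqrt(3) + 243 + 9*sqrt(-4/27 + (2*sqrt(3)/9 + 27)^2))^(1/3) + 6/(2*sqrt(3) + 243 + 9*sqrt(-4/27 + (2*sqrt(3)/9 + 27)^2))^(1/3))/36) + C3*exp(x*(-4*sqrt(3) + 2*18^(1/3)/(2*sqrt(3) + 243 + sqrt(-12 + (2*sqrt(3) + 243)^2))^(1/3) + 12^(1/3)*(2*sqrt(3) + 243 + sqrt(-12 + (2*sqrt(3) + 243)^2))^(1/3))/36)*cos(2^(1/3)*3^(1/6)*x*(-2^(1/3)*3^(2/3)*(2*sqrt(3) + 243 + 9*sqrt(-4/27 + (2*sqrt(3)/9 + 27)^2))^(1/3) + 6/(2*sqrt(3) + 243 + 9*sqrt(-4/27 + (2*sqrt(3)/9 + 27)^2))^(1/3))/36) + C4*exp(-x*(2*18^(1/3)/(2*sqrt(3) + 243 + sqrt(-12 + (2*sqrt(3) + 243)^2))^(1/3) + 2*sqrt(3) + 12^(1/3)*(2*sqrt(3) + 243 + sqrt(-12 + (2*sqrt(3) + 243)^2))^(1/3))/18) - 2*x^2/3


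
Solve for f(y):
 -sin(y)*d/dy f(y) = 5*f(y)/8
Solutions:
 f(y) = C1*(cos(y) + 1)^(5/16)/(cos(y) - 1)^(5/16)


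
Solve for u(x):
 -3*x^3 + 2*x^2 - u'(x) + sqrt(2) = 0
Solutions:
 u(x) = C1 - 3*x^4/4 + 2*x^3/3 + sqrt(2)*x


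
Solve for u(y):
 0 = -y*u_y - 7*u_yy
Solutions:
 u(y) = C1 + C2*erf(sqrt(14)*y/14)


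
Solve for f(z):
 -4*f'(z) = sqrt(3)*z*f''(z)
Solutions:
 f(z) = C1 + C2*z^(1 - 4*sqrt(3)/3)


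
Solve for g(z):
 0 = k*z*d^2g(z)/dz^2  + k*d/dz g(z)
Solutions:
 g(z) = C1 + C2*log(z)


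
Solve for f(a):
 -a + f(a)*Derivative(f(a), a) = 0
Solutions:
 f(a) = -sqrt(C1 + a^2)
 f(a) = sqrt(C1 + a^2)


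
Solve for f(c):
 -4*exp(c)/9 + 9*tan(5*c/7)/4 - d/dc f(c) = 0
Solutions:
 f(c) = C1 - 4*exp(c)/9 - 63*log(cos(5*c/7))/20


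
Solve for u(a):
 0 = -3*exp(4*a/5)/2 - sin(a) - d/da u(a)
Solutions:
 u(a) = C1 - 15*exp(4*a/5)/8 + cos(a)


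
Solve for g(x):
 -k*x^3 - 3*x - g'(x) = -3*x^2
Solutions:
 g(x) = C1 - k*x^4/4 + x^3 - 3*x^2/2


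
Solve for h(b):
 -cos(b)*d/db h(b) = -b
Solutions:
 h(b) = C1 + Integral(b/cos(b), b)


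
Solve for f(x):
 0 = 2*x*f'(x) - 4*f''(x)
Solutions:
 f(x) = C1 + C2*erfi(x/2)


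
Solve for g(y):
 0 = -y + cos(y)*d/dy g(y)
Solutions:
 g(y) = C1 + Integral(y/cos(y), y)


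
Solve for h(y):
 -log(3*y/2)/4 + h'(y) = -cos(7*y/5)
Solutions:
 h(y) = C1 + y*log(y)/4 - y/4 - y*log(2)/4 + y*log(3)/4 - 5*sin(7*y/5)/7


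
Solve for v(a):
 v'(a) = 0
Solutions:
 v(a) = C1


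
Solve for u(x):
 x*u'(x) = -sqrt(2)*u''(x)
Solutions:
 u(x) = C1 + C2*erf(2^(1/4)*x/2)


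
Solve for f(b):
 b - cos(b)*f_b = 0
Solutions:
 f(b) = C1 + Integral(b/cos(b), b)


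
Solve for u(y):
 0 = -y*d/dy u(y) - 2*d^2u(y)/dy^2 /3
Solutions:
 u(y) = C1 + C2*erf(sqrt(3)*y/2)


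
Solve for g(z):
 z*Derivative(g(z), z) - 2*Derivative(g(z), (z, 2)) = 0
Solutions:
 g(z) = C1 + C2*erfi(z/2)


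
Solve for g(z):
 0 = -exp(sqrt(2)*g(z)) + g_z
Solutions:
 g(z) = sqrt(2)*(2*log(-1/(C1 + z)) - log(2))/4


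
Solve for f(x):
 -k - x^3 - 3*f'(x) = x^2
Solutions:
 f(x) = C1 - k*x/3 - x^4/12 - x^3/9


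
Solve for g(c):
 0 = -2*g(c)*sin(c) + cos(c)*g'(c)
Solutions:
 g(c) = C1/cos(c)^2


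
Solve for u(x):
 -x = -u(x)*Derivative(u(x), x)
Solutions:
 u(x) = -sqrt(C1 + x^2)
 u(x) = sqrt(C1 + x^2)


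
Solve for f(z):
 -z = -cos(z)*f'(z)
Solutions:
 f(z) = C1 + Integral(z/cos(z), z)


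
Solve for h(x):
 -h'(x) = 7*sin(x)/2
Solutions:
 h(x) = C1 + 7*cos(x)/2


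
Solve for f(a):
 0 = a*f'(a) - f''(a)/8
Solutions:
 f(a) = C1 + C2*erfi(2*a)


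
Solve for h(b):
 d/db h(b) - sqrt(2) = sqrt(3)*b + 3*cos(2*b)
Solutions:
 h(b) = C1 + sqrt(3)*b^2/2 + sqrt(2)*b + 3*sin(2*b)/2


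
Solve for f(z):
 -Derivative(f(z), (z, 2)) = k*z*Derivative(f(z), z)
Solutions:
 f(z) = Piecewise((-sqrt(2)*sqrt(pi)*C1*erf(sqrt(2)*sqrt(k)*z/2)/(2*sqrt(k)) - C2, (k > 0) | (k < 0)), (-C1*z - C2, True))


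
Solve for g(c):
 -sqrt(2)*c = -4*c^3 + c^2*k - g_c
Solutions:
 g(c) = C1 - c^4 + c^3*k/3 + sqrt(2)*c^2/2


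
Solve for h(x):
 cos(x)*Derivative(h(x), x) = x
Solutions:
 h(x) = C1 + Integral(x/cos(x), x)


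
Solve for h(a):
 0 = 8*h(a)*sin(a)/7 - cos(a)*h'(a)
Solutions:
 h(a) = C1/cos(a)^(8/7)


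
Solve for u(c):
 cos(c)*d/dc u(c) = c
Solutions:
 u(c) = C1 + Integral(c/cos(c), c)


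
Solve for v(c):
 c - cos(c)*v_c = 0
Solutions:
 v(c) = C1 + Integral(c/cos(c), c)


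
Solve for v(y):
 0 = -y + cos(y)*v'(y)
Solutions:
 v(y) = C1 + Integral(y/cos(y), y)


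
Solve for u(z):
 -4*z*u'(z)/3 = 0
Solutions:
 u(z) = C1


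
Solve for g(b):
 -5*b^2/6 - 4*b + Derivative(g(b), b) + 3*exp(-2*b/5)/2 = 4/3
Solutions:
 g(b) = C1 + 5*b^3/18 + 2*b^2 + 4*b/3 + 15*exp(-2*b/5)/4


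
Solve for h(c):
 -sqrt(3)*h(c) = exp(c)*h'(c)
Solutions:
 h(c) = C1*exp(sqrt(3)*exp(-c))


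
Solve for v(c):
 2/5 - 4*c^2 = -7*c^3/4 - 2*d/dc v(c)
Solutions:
 v(c) = C1 - 7*c^4/32 + 2*c^3/3 - c/5


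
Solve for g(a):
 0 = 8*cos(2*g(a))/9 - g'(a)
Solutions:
 -8*a/9 - log(sin(2*g(a)) - 1)/4 + log(sin(2*g(a)) + 1)/4 = C1


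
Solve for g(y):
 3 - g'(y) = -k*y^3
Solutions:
 g(y) = C1 + k*y^4/4 + 3*y


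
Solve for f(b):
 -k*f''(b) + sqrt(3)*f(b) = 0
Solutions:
 f(b) = C1*exp(-3^(1/4)*b*sqrt(1/k)) + C2*exp(3^(1/4)*b*sqrt(1/k))


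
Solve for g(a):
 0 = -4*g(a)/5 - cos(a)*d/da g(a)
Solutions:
 g(a) = C1*(sin(a) - 1)^(2/5)/(sin(a) + 1)^(2/5)


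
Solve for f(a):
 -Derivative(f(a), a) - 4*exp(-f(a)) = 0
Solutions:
 f(a) = log(C1 - 4*a)


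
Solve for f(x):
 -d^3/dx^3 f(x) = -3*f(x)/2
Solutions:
 f(x) = C3*exp(2^(2/3)*3^(1/3)*x/2) + (C1*sin(2^(2/3)*3^(5/6)*x/4) + C2*cos(2^(2/3)*3^(5/6)*x/4))*exp(-2^(2/3)*3^(1/3)*x/4)


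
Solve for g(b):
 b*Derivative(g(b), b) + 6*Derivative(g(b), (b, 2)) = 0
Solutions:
 g(b) = C1 + C2*erf(sqrt(3)*b/6)


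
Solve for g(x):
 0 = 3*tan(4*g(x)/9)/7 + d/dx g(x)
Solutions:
 g(x) = -9*asin(C1*exp(-4*x/21))/4 + 9*pi/4
 g(x) = 9*asin(C1*exp(-4*x/21))/4


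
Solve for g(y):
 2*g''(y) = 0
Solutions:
 g(y) = C1 + C2*y


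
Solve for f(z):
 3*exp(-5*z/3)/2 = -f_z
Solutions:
 f(z) = C1 + 9*exp(-5*z/3)/10


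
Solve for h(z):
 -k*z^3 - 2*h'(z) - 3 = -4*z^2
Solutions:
 h(z) = C1 - k*z^4/8 + 2*z^3/3 - 3*z/2


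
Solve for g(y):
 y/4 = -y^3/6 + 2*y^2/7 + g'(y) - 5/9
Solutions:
 g(y) = C1 + y^4/24 - 2*y^3/21 + y^2/8 + 5*y/9


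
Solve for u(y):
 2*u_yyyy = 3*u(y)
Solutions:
 u(y) = C1*exp(-2^(3/4)*3^(1/4)*y/2) + C2*exp(2^(3/4)*3^(1/4)*y/2) + C3*sin(2^(3/4)*3^(1/4)*y/2) + C4*cos(2^(3/4)*3^(1/4)*y/2)


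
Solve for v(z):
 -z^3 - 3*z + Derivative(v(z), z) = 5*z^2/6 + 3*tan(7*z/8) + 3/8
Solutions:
 v(z) = C1 + z^4/4 + 5*z^3/18 + 3*z^2/2 + 3*z/8 - 24*log(cos(7*z/8))/7


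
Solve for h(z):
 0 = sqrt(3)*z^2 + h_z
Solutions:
 h(z) = C1 - sqrt(3)*z^3/3


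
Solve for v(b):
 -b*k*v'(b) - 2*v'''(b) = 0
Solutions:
 v(b) = C1 + Integral(C2*airyai(2^(2/3)*b*(-k)^(1/3)/2) + C3*airybi(2^(2/3)*b*(-k)^(1/3)/2), b)


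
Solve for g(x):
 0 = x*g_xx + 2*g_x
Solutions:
 g(x) = C1 + C2/x


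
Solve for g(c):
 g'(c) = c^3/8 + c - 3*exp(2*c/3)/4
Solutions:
 g(c) = C1 + c^4/32 + c^2/2 - 9*exp(2*c/3)/8


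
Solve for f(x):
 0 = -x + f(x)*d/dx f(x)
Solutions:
 f(x) = -sqrt(C1 + x^2)
 f(x) = sqrt(C1 + x^2)


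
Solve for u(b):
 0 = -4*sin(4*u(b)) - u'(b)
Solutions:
 u(b) = -acos((-C1 - exp(32*b))/(C1 - exp(32*b)))/4 + pi/2
 u(b) = acos((-C1 - exp(32*b))/(C1 - exp(32*b)))/4


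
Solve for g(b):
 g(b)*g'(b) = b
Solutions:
 g(b) = -sqrt(C1 + b^2)
 g(b) = sqrt(C1 + b^2)


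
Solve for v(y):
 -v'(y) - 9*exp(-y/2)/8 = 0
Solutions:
 v(y) = C1 + 9*exp(-y/2)/4


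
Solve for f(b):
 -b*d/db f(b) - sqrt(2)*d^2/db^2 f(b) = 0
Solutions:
 f(b) = C1 + C2*erf(2^(1/4)*b/2)


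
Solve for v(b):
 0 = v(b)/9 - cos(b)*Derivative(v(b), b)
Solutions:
 v(b) = C1*(sin(b) + 1)^(1/18)/(sin(b) - 1)^(1/18)


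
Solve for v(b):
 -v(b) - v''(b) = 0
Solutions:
 v(b) = C1*sin(b) + C2*cos(b)


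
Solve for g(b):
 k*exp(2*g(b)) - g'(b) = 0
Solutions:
 g(b) = log(-sqrt(-1/(C1 + b*k))) - log(2)/2
 g(b) = log(-1/(C1 + b*k))/2 - log(2)/2


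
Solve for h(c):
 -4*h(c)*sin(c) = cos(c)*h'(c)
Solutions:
 h(c) = C1*cos(c)^4


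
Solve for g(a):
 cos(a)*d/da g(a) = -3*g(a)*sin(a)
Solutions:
 g(a) = C1*cos(a)^3


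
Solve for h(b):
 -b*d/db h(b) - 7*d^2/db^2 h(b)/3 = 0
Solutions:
 h(b) = C1 + C2*erf(sqrt(42)*b/14)


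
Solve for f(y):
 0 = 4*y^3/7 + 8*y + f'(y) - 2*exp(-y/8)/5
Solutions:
 f(y) = C1 - y^4/7 - 4*y^2 - 16*exp(-y/8)/5


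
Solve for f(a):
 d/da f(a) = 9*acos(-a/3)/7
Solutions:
 f(a) = C1 + 9*a*acos(-a/3)/7 + 9*sqrt(9 - a^2)/7


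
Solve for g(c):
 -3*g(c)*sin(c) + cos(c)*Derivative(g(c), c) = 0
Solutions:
 g(c) = C1/cos(c)^3


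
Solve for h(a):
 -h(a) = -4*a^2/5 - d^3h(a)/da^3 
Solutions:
 h(a) = C3*exp(a) + 4*a^2/5 + (C1*sin(sqrt(3)*a/2) + C2*cos(sqrt(3)*a/2))*exp(-a/2)


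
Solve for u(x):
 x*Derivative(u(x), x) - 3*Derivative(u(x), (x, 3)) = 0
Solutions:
 u(x) = C1 + Integral(C2*airyai(3^(2/3)*x/3) + C3*airybi(3^(2/3)*x/3), x)


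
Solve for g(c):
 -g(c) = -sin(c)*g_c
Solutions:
 g(c) = C1*sqrt(cos(c) - 1)/sqrt(cos(c) + 1)


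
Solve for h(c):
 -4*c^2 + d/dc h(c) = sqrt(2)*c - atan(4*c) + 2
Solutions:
 h(c) = C1 + 4*c^3/3 + sqrt(2)*c^2/2 - c*atan(4*c) + 2*c + log(16*c^2 + 1)/8


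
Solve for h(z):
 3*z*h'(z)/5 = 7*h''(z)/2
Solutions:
 h(z) = C1 + C2*erfi(sqrt(105)*z/35)


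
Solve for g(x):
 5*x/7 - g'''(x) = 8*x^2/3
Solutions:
 g(x) = C1 + C2*x + C3*x^2 - 2*x^5/45 + 5*x^4/168


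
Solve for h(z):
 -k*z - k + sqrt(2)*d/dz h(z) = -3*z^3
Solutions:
 h(z) = C1 + sqrt(2)*k*z^2/4 + sqrt(2)*k*z/2 - 3*sqrt(2)*z^4/8


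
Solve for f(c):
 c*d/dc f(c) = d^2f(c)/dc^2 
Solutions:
 f(c) = C1 + C2*erfi(sqrt(2)*c/2)


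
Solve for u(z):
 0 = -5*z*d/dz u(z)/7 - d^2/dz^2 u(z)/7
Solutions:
 u(z) = C1 + C2*erf(sqrt(10)*z/2)


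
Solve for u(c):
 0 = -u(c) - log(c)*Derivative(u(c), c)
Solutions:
 u(c) = C1*exp(-li(c))


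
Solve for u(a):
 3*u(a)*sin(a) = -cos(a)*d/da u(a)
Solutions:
 u(a) = C1*cos(a)^3


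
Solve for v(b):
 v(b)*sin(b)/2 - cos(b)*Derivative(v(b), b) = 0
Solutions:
 v(b) = C1/sqrt(cos(b))


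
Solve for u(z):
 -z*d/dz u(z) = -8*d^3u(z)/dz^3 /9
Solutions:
 u(z) = C1 + Integral(C2*airyai(3^(2/3)*z/2) + C3*airybi(3^(2/3)*z/2), z)


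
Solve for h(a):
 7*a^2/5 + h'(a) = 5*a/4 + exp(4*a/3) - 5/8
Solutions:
 h(a) = C1 - 7*a^3/15 + 5*a^2/8 - 5*a/8 + 3*exp(4*a/3)/4


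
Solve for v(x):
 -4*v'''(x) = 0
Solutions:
 v(x) = C1 + C2*x + C3*x^2


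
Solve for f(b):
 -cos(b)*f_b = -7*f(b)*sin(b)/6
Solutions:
 f(b) = C1/cos(b)^(7/6)


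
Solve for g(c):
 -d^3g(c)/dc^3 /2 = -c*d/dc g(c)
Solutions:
 g(c) = C1 + Integral(C2*airyai(2^(1/3)*c) + C3*airybi(2^(1/3)*c), c)


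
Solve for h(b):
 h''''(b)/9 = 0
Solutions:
 h(b) = C1 + C2*b + C3*b^2 + C4*b^3


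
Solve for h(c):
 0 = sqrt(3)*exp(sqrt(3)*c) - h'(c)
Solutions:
 h(c) = C1 + exp(sqrt(3)*c)


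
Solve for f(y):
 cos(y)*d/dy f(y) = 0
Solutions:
 f(y) = C1


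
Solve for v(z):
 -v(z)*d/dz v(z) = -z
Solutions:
 v(z) = -sqrt(C1 + z^2)
 v(z) = sqrt(C1 + z^2)


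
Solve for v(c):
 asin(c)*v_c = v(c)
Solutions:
 v(c) = C1*exp(Integral(1/asin(c), c))


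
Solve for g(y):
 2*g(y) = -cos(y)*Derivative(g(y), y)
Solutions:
 g(y) = C1*(sin(y) - 1)/(sin(y) + 1)


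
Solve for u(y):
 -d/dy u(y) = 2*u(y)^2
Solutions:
 u(y) = 1/(C1 + 2*y)


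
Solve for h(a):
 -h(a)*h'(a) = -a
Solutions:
 h(a) = -sqrt(C1 + a^2)
 h(a) = sqrt(C1 + a^2)


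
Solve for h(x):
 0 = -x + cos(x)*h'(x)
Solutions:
 h(x) = C1 + Integral(x/cos(x), x)


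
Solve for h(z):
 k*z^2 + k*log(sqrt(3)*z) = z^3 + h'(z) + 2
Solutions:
 h(z) = C1 + k*z^3/3 + k*z*log(z) - k*z + k*z*log(3)/2 - z^4/4 - 2*z


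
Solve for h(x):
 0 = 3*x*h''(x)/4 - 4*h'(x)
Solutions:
 h(x) = C1 + C2*x^(19/3)


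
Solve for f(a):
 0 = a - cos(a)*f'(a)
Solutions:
 f(a) = C1 + Integral(a/cos(a), a)


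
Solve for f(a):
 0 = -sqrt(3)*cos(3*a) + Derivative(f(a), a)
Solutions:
 f(a) = C1 + sqrt(3)*sin(3*a)/3


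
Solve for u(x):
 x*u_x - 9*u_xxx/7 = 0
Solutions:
 u(x) = C1 + Integral(C2*airyai(21^(1/3)*x/3) + C3*airybi(21^(1/3)*x/3), x)


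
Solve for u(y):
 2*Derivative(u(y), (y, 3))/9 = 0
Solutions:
 u(y) = C1 + C2*y + C3*y^2


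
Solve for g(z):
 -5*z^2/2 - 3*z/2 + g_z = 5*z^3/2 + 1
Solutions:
 g(z) = C1 + 5*z^4/8 + 5*z^3/6 + 3*z^2/4 + z


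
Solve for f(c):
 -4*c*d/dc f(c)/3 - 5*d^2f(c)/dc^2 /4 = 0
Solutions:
 f(c) = C1 + C2*erf(2*sqrt(30)*c/15)


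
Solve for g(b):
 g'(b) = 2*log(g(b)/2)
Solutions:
 Integral(1/(-log(_y) + log(2)), (_y, g(b)))/2 = C1 - b


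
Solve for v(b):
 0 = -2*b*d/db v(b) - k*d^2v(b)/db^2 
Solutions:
 v(b) = C1 + C2*sqrt(k)*erf(b*sqrt(1/k))


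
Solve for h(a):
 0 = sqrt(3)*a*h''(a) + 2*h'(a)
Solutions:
 h(a) = C1 + C2*a^(1 - 2*sqrt(3)/3)


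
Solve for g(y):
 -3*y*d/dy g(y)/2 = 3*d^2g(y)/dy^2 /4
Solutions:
 g(y) = C1 + C2*erf(y)


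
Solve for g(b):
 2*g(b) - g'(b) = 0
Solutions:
 g(b) = C1*exp(2*b)


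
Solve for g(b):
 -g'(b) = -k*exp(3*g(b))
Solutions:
 g(b) = log(-1/(C1 + 3*b*k))/3
 g(b) = log((-1/(C1 + b*k))^(1/3)*(-3^(2/3) - 3*3^(1/6)*I)/6)
 g(b) = log((-1/(C1 + b*k))^(1/3)*(-3^(2/3) + 3*3^(1/6)*I)/6)


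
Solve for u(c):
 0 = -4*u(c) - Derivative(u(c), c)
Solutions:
 u(c) = C1*exp(-4*c)


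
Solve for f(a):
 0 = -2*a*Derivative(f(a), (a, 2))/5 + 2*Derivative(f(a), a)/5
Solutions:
 f(a) = C1 + C2*a^2


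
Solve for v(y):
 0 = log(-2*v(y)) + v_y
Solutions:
 Integral(1/(log(-_y) + log(2)), (_y, v(y))) = C1 - y


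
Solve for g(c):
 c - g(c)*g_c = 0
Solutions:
 g(c) = -sqrt(C1 + c^2)
 g(c) = sqrt(C1 + c^2)


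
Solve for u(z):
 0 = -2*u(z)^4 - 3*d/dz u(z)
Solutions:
 u(z) = (-1 - sqrt(3)*I)*(1/(C1 + 2*z))^(1/3)/2
 u(z) = (-1 + sqrt(3)*I)*(1/(C1 + 2*z))^(1/3)/2
 u(z) = (1/(C1 + 2*z))^(1/3)


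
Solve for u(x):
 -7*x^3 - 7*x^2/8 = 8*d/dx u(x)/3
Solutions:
 u(x) = C1 - 21*x^4/32 - 7*x^3/64


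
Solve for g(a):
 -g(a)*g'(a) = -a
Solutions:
 g(a) = -sqrt(C1 + a^2)
 g(a) = sqrt(C1 + a^2)


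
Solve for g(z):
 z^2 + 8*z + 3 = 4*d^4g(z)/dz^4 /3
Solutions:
 g(z) = C1 + C2*z + C3*z^2 + C4*z^3 + z^6/480 + z^5/20 + 3*z^4/32


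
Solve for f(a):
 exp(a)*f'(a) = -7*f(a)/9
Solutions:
 f(a) = C1*exp(7*exp(-a)/9)


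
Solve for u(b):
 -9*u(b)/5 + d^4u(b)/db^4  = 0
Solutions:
 u(b) = C1*exp(-sqrt(3)*5^(3/4)*b/5) + C2*exp(sqrt(3)*5^(3/4)*b/5) + C3*sin(sqrt(3)*5^(3/4)*b/5) + C4*cos(sqrt(3)*5^(3/4)*b/5)


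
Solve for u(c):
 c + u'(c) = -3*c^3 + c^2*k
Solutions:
 u(c) = C1 - 3*c^4/4 + c^3*k/3 - c^2/2


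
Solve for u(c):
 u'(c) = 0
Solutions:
 u(c) = C1


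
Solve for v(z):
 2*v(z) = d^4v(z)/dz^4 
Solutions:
 v(z) = C1*exp(-2^(1/4)*z) + C2*exp(2^(1/4)*z) + C3*sin(2^(1/4)*z) + C4*cos(2^(1/4)*z)


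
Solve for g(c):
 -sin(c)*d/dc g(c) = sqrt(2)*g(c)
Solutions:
 g(c) = C1*(cos(c) + 1)^(sqrt(2)/2)/(cos(c) - 1)^(sqrt(2)/2)


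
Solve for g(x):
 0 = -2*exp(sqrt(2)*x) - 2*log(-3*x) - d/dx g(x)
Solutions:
 g(x) = C1 - 2*x*log(-x) + 2*x*(1 - log(3)) - sqrt(2)*exp(sqrt(2)*x)


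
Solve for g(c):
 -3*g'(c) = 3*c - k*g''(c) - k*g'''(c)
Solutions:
 g(c) = C1 + C2*exp(c*(-1 + sqrt(k*(k + 12))/k)/2) + C3*exp(-c*(1 + sqrt(k*(k + 12))/k)/2) - c^2/2 - c*k/3


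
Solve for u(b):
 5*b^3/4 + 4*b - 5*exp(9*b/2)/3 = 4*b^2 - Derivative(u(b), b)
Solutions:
 u(b) = C1 - 5*b^4/16 + 4*b^3/3 - 2*b^2 + 10*exp(9*b/2)/27


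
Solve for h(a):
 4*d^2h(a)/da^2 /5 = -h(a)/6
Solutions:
 h(a) = C1*sin(sqrt(30)*a/12) + C2*cos(sqrt(30)*a/12)


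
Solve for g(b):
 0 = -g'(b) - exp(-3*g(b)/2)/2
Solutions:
 g(b) = 2*log(C1 - 3*b/4)/3
 g(b) = 2*log((-6^(1/3) - 2^(1/3)*3^(5/6)*I)*(C1 - b)^(1/3)/4)
 g(b) = 2*log((-6^(1/3) + 2^(1/3)*3^(5/6)*I)*(C1 - b)^(1/3)/4)


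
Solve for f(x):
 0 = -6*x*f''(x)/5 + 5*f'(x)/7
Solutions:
 f(x) = C1 + C2*x^(67/42)


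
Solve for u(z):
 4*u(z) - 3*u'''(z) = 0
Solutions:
 u(z) = C3*exp(6^(2/3)*z/3) + (C1*sin(2^(2/3)*3^(1/6)*z/2) + C2*cos(2^(2/3)*3^(1/6)*z/2))*exp(-6^(2/3)*z/6)


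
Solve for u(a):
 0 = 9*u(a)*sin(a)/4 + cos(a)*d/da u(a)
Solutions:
 u(a) = C1*cos(a)^(9/4)


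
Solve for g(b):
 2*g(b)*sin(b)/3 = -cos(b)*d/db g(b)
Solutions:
 g(b) = C1*cos(b)^(2/3)


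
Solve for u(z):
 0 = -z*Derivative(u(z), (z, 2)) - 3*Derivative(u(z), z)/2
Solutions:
 u(z) = C1 + C2/sqrt(z)


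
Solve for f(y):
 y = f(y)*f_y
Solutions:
 f(y) = -sqrt(C1 + y^2)
 f(y) = sqrt(C1 + y^2)


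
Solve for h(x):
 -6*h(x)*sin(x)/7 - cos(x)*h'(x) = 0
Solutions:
 h(x) = C1*cos(x)^(6/7)


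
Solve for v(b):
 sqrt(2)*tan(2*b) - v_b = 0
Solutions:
 v(b) = C1 - sqrt(2)*log(cos(2*b))/2


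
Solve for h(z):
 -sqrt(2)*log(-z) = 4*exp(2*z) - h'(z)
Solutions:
 h(z) = C1 + sqrt(2)*z*log(-z) - sqrt(2)*z + 2*exp(2*z)


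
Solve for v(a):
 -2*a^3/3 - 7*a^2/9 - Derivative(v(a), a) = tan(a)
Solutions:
 v(a) = C1 - a^4/6 - 7*a^3/27 + log(cos(a))


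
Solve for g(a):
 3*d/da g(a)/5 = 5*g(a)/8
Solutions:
 g(a) = C1*exp(25*a/24)


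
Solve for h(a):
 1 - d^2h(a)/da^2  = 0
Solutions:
 h(a) = C1 + C2*a + a^2/2


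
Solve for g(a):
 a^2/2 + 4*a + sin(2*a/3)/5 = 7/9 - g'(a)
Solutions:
 g(a) = C1 - a^3/6 - 2*a^2 + 7*a/9 + 3*cos(2*a/3)/10


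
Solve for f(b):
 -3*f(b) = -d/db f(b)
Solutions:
 f(b) = C1*exp(3*b)


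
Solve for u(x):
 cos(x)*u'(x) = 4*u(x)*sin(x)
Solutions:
 u(x) = C1/cos(x)^4


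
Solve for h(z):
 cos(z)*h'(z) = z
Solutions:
 h(z) = C1 + Integral(z/cos(z), z)


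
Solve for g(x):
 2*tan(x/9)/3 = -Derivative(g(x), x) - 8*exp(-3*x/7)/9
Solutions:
 g(x) = C1 - 3*log(tan(x/9)^2 + 1) + 56*exp(-3*x/7)/27


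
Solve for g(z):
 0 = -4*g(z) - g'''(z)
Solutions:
 g(z) = C3*exp(-2^(2/3)*z) + (C1*sin(2^(2/3)*sqrt(3)*z/2) + C2*cos(2^(2/3)*sqrt(3)*z/2))*exp(2^(2/3)*z/2)


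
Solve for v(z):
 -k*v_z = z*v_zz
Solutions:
 v(z) = C1 + z^(1 - re(k))*(C2*sin(log(z)*Abs(im(k))) + C3*cos(log(z)*im(k)))


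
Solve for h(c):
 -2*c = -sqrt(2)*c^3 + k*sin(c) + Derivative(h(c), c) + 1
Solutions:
 h(c) = C1 + sqrt(2)*c^4/4 - c^2 - c + k*cos(c)


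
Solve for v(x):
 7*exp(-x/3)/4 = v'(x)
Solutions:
 v(x) = C1 - 21*exp(-x/3)/4
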